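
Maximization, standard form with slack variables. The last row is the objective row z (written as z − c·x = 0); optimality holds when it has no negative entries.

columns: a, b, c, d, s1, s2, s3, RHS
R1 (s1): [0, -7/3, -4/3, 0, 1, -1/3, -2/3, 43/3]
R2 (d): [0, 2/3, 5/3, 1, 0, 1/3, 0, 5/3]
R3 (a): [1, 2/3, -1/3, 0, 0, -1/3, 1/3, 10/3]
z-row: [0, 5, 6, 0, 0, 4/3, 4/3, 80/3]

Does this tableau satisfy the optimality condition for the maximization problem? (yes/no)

Every z-row coefficient is ≥ 0, so the tableau is optimal.

yes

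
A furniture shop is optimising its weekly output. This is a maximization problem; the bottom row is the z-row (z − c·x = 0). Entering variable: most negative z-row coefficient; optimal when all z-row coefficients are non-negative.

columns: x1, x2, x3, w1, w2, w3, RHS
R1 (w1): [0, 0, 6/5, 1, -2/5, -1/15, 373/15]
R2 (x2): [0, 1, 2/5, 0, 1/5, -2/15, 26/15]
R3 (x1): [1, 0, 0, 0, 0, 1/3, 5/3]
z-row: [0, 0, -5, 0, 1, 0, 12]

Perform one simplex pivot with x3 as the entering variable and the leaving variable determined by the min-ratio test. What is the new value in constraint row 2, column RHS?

Ratio test on column x3 — row 1: (373/15)/(6/5) = 373/18; row 2: (26/15)/(2/5) = 13/3; row 3: entry 0 ≤ 0. Minimum is 13/3 at row 2 (x2 leaves); pivot element 2/5.
Divide row 2 by 2/5; eliminate column x3 from the other rows.
In the new row 2, the RHS entry is the old entry divided by the pivot: (26/15)/(2/5) = 13/3.

13/3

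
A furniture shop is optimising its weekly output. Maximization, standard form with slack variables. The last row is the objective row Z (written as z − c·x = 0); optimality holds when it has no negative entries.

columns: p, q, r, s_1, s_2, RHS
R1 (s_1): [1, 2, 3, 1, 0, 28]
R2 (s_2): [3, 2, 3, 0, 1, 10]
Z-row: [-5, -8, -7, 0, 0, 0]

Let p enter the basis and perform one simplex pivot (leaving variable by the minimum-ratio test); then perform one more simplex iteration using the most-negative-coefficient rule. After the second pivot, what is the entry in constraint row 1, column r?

0

Ratio test on column p — row 1: 28/1 = 28; row 2: 10/3 = 10/3. Minimum is 10/3 at row 2 (s_2 leaves); pivot element 3.
Divide row 2 by 3; eliminate column p from the other rows.
Second iteration: most negative Z-row entry is -14/3 in column q, so q enters.
Ratio test on column q — row 1: (74/3)/(4/3) = 37/2; row 2: (10/3)/(2/3) = 5. Minimum is 5 at row 2 (p leaves); pivot element 2/3.
Divide row 2 by 2/3; eliminate column q from the other rows.
After both pivots, the entry at constraint row 1, column r is 0.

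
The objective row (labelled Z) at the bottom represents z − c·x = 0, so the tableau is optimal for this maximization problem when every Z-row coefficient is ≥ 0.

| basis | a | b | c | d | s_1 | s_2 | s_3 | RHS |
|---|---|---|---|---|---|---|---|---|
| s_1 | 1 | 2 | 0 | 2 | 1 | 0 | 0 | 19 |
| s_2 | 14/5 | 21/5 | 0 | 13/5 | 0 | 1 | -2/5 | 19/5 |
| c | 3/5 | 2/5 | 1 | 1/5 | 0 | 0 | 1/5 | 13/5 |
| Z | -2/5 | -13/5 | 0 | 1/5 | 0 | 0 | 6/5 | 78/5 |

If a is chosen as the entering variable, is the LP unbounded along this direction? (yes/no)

no

Column a has positive entries in row(s) 1, 2, 3, so the ratio test bounds it — not unbounded.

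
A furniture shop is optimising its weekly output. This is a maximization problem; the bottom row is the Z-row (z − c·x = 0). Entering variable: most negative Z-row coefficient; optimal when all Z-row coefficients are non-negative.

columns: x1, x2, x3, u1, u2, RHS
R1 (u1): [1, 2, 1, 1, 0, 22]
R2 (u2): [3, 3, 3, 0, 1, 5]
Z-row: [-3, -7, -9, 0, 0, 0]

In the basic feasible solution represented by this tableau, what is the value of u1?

u1 is basic (row 1); its value is the RHS of that row, 22.

22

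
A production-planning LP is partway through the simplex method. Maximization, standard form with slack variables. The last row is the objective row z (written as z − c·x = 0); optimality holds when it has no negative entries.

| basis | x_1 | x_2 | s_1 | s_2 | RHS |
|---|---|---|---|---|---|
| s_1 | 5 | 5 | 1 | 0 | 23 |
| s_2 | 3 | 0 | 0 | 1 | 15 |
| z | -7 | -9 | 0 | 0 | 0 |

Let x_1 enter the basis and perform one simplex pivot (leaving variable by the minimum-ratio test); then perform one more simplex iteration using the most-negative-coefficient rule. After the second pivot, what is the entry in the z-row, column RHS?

207/5

Ratio test on column x_1 — row 1: 23/5 = 23/5; row 2: 15/3 = 5. Minimum is 23/5 at row 1 (s_1 leaves); pivot element 5.
Divide row 1 by 5; eliminate column x_1 from the other rows.
Second iteration: most negative z-row entry is -2 in column x_2, so x_2 enters.
Ratio test on column x_2 — row 1: (23/5)/1 = 23/5; row 2: entry -3 ≤ 0. Minimum is 23/5 at row 1 (x_1 leaves); pivot element 1.
Divide row 1 by 1; eliminate column x_2 from the other rows.
After both pivots, the entry at the z-row, column RHS is 207/5.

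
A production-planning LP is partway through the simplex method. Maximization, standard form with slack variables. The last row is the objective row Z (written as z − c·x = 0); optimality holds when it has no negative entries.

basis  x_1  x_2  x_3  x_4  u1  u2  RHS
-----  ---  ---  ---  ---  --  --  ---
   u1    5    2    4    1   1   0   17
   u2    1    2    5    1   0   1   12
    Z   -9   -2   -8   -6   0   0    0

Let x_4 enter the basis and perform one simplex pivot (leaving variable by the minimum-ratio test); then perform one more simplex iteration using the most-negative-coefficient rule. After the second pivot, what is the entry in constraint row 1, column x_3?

-1/4

Ratio test on column x_4 — row 1: 17/1 = 17; row 2: 12/1 = 12. Minimum is 12 at row 2 (u2 leaves); pivot element 1.
Divide row 2 by 1; eliminate column x_4 from the other rows.
Second iteration: most negative Z-row entry is -3 in column x_1, so x_1 enters.
Ratio test on column x_1 — row 1: 5/4 = 5/4; row 2: 12/1 = 12. Minimum is 5/4 at row 1 (u1 leaves); pivot element 4.
Divide row 1 by 4; eliminate column x_1 from the other rows.
After both pivots, the entry at constraint row 1, column x_3 is -1/4.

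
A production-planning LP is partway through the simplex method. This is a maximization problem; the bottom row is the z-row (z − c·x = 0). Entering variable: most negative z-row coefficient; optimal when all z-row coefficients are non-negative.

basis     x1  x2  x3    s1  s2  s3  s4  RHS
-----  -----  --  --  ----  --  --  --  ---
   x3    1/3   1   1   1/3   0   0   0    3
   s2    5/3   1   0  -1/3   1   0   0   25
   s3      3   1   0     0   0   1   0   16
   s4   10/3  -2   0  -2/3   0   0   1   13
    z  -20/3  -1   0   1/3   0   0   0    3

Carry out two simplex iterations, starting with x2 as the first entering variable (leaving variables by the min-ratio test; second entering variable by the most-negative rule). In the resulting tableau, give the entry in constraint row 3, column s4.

Ratio test on column x2 — row 1: 3/1 = 3; row 2: 25/1 = 25; row 3: 16/1 = 16; row 4: entry -2 ≤ 0. Minimum is 3 at row 1 (x3 leaves); pivot element 1.
Divide row 1 by 1; eliminate column x2 from the other rows.
Second iteration: most negative z-row entry is -19/3 in column x1, so x1 enters.
Ratio test on column x1 — row 1: 3/(1/3) = 9; row 2: 22/(4/3) = 33/2; row 3: 13/(8/3) = 39/8; row 4: 19/4 = 19/4. Minimum is 19/4 at row 4 (s4 leaves); pivot element 4.
Divide row 4 by 4; eliminate column x1 from the other rows.
After both pivots, the entry at constraint row 3, column s4 is -2/3.

-2/3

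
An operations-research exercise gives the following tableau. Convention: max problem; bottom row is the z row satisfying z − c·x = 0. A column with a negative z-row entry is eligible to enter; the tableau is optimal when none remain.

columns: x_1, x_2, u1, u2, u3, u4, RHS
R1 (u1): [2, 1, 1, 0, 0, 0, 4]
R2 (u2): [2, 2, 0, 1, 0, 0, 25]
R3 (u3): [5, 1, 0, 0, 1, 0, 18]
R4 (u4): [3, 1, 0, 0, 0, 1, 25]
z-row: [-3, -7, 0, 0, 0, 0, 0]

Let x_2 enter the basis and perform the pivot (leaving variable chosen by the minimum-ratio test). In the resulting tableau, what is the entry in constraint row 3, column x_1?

Ratio test on column x_2 — row 1: 4/1 = 4; row 2: 25/2 = 25/2; row 3: 18/1 = 18; row 4: 25/1 = 25. Minimum is 4 at row 1 (u1 leaves); pivot element 1.
Divide row 1 by 1; eliminate column x_2 from the other rows.
Row 3 update in column x_1: 5 − 1·2 = 3.

3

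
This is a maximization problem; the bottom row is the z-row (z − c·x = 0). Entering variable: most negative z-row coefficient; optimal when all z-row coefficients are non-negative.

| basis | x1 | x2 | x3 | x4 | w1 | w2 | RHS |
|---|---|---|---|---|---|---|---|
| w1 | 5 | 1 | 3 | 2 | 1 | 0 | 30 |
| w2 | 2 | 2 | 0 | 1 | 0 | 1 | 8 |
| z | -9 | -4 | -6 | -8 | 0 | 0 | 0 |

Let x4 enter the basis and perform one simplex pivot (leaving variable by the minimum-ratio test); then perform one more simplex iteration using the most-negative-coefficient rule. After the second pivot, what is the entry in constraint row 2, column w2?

Ratio test on column x4 — row 1: 30/2 = 15; row 2: 8/1 = 8. Minimum is 8 at row 2 (w2 leaves); pivot element 1.
Divide row 2 by 1; eliminate column x4 from the other rows.
Second iteration: most negative z-row entry is -6 in column x3, so x3 enters.
Ratio test on column x3 — row 1: 14/3 = 14/3; row 2: entry 0 ≤ 0. Minimum is 14/3 at row 1 (w1 leaves); pivot element 3.
Divide row 1 by 3; eliminate column x3 from the other rows.
After both pivots, the entry at constraint row 2, column w2 is 1.

1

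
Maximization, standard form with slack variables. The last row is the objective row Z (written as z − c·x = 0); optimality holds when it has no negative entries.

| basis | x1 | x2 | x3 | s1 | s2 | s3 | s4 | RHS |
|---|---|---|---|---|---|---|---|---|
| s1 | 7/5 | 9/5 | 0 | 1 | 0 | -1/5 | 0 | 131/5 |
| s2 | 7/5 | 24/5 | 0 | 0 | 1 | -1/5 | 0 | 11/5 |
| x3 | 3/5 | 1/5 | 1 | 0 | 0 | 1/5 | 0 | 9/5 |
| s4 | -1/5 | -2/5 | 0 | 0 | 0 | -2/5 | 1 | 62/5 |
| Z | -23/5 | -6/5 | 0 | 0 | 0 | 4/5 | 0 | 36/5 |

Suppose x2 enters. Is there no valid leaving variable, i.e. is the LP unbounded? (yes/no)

no

Column x2 has positive entries in row(s) 1, 2, 3, so the ratio test bounds it — not unbounded.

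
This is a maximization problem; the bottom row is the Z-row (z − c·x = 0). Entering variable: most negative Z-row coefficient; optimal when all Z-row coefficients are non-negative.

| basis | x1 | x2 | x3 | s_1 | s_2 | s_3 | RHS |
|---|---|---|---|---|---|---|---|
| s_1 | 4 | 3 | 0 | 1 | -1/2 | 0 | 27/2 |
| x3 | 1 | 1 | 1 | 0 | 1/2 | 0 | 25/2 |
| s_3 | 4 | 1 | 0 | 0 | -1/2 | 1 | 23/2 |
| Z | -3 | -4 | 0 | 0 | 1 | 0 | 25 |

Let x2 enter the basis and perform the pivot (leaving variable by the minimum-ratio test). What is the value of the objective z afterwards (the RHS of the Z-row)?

43

Ratio test on column x2 — row 1: (27/2)/3 = 9/2; row 2: (25/2)/1 = 25/2; row 3: (23/2)/1 = 23/2. Minimum is 9/2 at row 1 (s_1 leaves); pivot element 3.
Pivot on row 1; the Z-row RHS becomes 25 − (-4)·(9/2) = 43.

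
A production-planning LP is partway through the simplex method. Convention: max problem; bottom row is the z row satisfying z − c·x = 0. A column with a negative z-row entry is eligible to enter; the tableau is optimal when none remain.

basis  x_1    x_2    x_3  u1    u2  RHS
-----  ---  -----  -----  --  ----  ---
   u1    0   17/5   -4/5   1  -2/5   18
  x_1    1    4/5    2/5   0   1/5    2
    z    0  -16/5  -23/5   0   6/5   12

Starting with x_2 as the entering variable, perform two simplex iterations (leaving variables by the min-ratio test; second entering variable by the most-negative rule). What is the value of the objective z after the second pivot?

35

Ratio test on column x_2 — row 1: 18/(17/5) = 90/17; row 2: 2/(4/5) = 5/2. Minimum is 5/2 at row 2 (x_1 leaves); pivot element 4/5.
Pivot on row 2; the z-row RHS becomes 12 − (-16/5)·(5/2) = 20.
Next entering variable (most negative z-row entry -3): x_3.
Ratio test on column x_3 — row 1: entry -5/2 ≤ 0; row 2: (5/2)/(1/2) = 5. Minimum is 5 at row 2 (x_2 leaves); pivot element 1/2.
After the second pivot the z-row RHS is 20 − (-3)·5 = 35.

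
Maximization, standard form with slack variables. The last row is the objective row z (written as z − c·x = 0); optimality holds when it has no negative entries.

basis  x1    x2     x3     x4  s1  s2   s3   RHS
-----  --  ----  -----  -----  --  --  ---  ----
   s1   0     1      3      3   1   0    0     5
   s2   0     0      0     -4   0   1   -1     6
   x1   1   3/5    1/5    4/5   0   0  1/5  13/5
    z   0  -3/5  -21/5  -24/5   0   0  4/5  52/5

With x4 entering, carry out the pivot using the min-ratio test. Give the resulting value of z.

Ratio test on column x4 — row 1: 5/3 = 5/3; row 2: entry -4 ≤ 0; row 3: (13/5)/(4/5) = 13/4. Minimum is 5/3 at row 1 (s1 leaves); pivot element 3.
Pivot on row 1; the z-row RHS becomes 52/5 − (-24/5)·(5/3) = 92/5.

92/5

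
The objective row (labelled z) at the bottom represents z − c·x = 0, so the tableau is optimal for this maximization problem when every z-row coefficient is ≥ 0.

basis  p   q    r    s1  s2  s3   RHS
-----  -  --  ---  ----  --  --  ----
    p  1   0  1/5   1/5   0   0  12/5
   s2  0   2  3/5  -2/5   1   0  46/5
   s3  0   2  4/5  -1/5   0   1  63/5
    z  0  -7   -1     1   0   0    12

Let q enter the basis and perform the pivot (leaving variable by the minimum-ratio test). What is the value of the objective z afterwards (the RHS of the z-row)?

Ratio test on column q — row 1: entry 0 ≤ 0; row 2: (46/5)/2 = 23/5; row 3: (63/5)/2 = 63/10. Minimum is 23/5 at row 2 (s2 leaves); pivot element 2.
Pivot on row 2; the z-row RHS becomes 12 − (-7)·(23/5) = 221/5.

221/5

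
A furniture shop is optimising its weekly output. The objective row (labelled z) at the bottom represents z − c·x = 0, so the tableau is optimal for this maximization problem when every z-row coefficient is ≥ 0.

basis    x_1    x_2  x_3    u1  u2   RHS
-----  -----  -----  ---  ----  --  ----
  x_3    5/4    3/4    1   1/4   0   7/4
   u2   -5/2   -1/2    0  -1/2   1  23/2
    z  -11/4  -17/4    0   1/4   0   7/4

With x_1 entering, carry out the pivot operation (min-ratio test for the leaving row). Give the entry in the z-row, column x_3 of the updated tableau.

11/5

Ratio test on column x_1 — row 1: (7/4)/(5/4) = 7/5; row 2: entry -5/2 ≤ 0. Minimum is 7/5 at row 1 (x_3 leaves); pivot element 5/4.
Divide row 1 by 5/4; eliminate column x_1 from the other rows.
z-row update in column x_3: 0 − (-11/4)·(4/5) = 11/5.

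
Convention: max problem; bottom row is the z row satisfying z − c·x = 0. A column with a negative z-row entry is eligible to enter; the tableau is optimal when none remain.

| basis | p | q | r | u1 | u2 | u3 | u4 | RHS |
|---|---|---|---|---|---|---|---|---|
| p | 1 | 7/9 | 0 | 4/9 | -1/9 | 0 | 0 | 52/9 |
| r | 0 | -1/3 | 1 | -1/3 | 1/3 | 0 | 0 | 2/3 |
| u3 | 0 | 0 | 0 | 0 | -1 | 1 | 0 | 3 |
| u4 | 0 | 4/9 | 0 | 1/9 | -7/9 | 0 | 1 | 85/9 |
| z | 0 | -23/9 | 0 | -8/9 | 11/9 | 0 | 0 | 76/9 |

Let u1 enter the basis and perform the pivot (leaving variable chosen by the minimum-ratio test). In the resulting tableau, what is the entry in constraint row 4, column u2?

Ratio test on column u1 — row 1: (52/9)/(4/9) = 13; row 2: entry -1/3 ≤ 0; row 3: entry 0 ≤ 0; row 4: (85/9)/(1/9) = 85. Minimum is 13 at row 1 (p leaves); pivot element 4/9.
Divide row 1 by 4/9; eliminate column u1 from the other rows.
Row 4 update in column u2: -7/9 − (1/9)·(-1/4) = -3/4.

-3/4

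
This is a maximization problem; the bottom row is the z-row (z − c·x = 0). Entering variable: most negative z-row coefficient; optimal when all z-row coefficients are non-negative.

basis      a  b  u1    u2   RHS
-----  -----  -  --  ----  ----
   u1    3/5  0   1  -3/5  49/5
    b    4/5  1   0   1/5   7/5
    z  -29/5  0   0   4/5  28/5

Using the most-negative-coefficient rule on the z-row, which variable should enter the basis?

Negative z-row entries: a: -29/5.
The most negative is -29/5 in column a, so a enters.

a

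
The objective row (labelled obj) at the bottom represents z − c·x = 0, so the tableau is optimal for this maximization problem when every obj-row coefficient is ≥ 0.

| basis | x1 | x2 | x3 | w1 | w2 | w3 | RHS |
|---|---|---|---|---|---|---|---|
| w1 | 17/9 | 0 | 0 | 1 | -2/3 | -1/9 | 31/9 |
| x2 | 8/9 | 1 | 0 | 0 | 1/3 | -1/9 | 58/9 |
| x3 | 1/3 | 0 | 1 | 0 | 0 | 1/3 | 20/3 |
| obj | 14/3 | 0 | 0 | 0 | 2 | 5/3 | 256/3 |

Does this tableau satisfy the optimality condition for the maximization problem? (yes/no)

yes

Every obj-row coefficient is ≥ 0, so the tableau is optimal.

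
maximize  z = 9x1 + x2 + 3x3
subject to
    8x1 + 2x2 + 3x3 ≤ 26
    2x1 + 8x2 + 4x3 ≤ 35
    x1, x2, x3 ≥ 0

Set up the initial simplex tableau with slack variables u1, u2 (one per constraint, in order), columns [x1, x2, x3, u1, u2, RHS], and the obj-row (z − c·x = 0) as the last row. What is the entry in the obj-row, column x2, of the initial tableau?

The obj-row carries the negated objective coefficients: the x2 entry is -1.

-1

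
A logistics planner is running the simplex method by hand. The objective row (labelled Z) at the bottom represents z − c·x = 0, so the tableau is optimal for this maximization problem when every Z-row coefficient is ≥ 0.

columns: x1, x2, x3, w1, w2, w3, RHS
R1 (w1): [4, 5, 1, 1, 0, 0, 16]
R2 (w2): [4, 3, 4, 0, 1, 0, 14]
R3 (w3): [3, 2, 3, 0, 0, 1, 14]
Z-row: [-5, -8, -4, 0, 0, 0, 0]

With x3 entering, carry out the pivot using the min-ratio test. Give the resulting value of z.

14

Ratio test on column x3 — row 1: 16/1 = 16; row 2: 14/4 = 7/2; row 3: 14/3 = 14/3. Minimum is 7/2 at row 2 (w2 leaves); pivot element 4.
Pivot on row 2; the Z-row RHS becomes 0 − (-4)·(7/2) = 14.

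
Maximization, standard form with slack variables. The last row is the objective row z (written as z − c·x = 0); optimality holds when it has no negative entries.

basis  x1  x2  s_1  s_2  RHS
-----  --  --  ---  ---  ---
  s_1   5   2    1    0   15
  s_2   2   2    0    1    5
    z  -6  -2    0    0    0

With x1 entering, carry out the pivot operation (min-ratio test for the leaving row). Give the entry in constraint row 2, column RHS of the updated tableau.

Ratio test on column x1 — row 1: 15/5 = 3; row 2: 5/2 = 5/2. Minimum is 5/2 at row 2 (s_2 leaves); pivot element 2.
Divide row 2 by 2; eliminate column x1 from the other rows.
In the new row 2, the RHS entry is the old entry divided by the pivot: 5/2 = 5/2.

5/2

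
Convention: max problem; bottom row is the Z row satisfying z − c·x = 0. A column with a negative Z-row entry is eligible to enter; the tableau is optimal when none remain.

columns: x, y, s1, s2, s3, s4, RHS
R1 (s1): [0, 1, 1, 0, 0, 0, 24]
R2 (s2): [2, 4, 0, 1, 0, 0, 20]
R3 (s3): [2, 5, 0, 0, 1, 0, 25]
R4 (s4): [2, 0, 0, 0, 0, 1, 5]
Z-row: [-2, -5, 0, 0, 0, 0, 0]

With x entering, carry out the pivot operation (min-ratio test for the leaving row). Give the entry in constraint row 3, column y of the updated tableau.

5

Ratio test on column x — row 1: entry 0 ≤ 0; row 2: 20/2 = 10; row 3: 25/2 = 25/2; row 4: 5/2 = 5/2. Minimum is 5/2 at row 4 (s4 leaves); pivot element 2.
Divide row 4 by 2; eliminate column x from the other rows.
Row 3 update in column y: 5 − 2·0 = 5.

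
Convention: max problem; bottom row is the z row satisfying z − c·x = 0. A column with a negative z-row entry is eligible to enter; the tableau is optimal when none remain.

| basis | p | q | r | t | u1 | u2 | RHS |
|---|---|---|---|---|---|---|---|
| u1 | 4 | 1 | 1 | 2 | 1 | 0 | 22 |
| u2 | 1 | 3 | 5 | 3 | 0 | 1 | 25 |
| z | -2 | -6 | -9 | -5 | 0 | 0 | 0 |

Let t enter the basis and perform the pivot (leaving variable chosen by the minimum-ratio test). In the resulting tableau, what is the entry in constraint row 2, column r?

Ratio test on column t — row 1: 22/2 = 11; row 2: 25/3 = 25/3. Minimum is 25/3 at row 2 (u2 leaves); pivot element 3.
Divide row 2 by 3; eliminate column t from the other rows.
In the new row 2, the r entry is the old entry divided by the pivot: 5/3 = 5/3.

5/3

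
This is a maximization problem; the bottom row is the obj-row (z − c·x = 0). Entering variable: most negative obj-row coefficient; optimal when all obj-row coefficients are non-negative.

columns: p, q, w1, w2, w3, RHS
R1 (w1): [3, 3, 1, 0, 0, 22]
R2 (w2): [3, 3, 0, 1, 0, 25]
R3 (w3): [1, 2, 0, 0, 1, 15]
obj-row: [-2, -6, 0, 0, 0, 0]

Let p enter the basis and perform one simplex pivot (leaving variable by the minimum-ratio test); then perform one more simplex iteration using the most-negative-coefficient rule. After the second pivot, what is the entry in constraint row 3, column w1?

Ratio test on column p — row 1: 22/3 = 22/3; row 2: 25/3 = 25/3; row 3: 15/1 = 15. Minimum is 22/3 at row 1 (w1 leaves); pivot element 3.
Divide row 1 by 3; eliminate column p from the other rows.
Second iteration: most negative obj-row entry is -4 in column q, so q enters.
Ratio test on column q — row 1: (22/3)/1 = 22/3; row 2: entry 0 ≤ 0; row 3: (23/3)/1 = 23/3. Minimum is 22/3 at row 1 (p leaves); pivot element 1.
Divide row 1 by 1; eliminate column q from the other rows.
After both pivots, the entry at constraint row 3, column w1 is -2/3.

-2/3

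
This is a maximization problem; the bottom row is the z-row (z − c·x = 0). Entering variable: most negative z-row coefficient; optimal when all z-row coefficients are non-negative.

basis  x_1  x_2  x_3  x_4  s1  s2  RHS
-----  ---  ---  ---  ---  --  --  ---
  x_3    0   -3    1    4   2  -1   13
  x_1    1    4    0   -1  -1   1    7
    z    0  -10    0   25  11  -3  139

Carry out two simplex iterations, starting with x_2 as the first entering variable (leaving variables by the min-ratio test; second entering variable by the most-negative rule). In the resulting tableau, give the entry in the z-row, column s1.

8

Ratio test on column x_2 — row 1: entry -3 ≤ 0; row 2: 7/4 = 7/4. Minimum is 7/4 at row 2 (x_1 leaves); pivot element 4.
Divide row 2 by 4; eliminate column x_2 from the other rows.
Second iteration: most negative z-row entry is -1/2 in column s2, so s2 enters.
Ratio test on column s2 — row 1: entry -1/4 ≤ 0; row 2: (7/4)/(1/4) = 7. Minimum is 7 at row 2 (x_2 leaves); pivot element 1/4.
Divide row 2 by 1/4; eliminate column s2 from the other rows.
After both pivots, the entry at the z-row, column s1 is 8.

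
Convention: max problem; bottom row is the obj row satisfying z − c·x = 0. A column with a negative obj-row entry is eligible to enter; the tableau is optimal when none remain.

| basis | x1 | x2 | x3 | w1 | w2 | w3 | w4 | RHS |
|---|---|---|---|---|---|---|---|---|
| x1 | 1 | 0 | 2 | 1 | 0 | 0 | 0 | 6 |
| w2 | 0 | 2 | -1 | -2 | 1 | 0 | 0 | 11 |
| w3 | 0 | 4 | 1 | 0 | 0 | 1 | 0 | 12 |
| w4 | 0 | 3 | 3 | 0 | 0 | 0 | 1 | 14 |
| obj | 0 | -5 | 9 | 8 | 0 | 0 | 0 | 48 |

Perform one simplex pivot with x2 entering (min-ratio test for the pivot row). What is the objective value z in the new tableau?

63

Ratio test on column x2 — row 1: entry 0 ≤ 0; row 2: 11/2 = 11/2; row 3: 12/4 = 3; row 4: 14/3 = 14/3. Minimum is 3 at row 3 (w3 leaves); pivot element 4.
Pivot on row 3; the obj-row RHS becomes 48 − (-5)·3 = 63.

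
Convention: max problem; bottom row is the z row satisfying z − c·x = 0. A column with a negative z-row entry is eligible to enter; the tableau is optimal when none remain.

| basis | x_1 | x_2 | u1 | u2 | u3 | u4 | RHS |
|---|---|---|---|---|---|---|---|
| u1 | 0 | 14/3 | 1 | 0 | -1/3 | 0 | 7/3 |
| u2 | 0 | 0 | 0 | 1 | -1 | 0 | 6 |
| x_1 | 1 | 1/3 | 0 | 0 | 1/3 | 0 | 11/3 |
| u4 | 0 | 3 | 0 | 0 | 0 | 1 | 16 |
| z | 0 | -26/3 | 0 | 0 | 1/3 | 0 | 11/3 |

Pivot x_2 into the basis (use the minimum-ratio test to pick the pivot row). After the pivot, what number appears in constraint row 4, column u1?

-9/14

Ratio test on column x_2 — row 1: (7/3)/(14/3) = 1/2; row 2: entry 0 ≤ 0; row 3: (11/3)/(1/3) = 11; row 4: 16/3 = 16/3. Minimum is 1/2 at row 1 (u1 leaves); pivot element 14/3.
Divide row 1 by 14/3; eliminate column x_2 from the other rows.
Row 4 update in column u1: 0 − 3·(3/14) = -9/14.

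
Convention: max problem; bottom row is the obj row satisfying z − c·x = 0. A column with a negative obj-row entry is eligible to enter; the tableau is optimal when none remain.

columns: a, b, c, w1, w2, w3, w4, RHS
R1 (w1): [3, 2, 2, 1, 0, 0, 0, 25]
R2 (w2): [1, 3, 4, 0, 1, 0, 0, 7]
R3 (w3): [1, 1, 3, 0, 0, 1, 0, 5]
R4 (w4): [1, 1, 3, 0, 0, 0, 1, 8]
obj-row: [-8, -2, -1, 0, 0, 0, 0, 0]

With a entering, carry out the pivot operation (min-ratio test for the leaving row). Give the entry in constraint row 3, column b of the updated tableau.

1

Ratio test on column a — row 1: 25/3 = 25/3; row 2: 7/1 = 7; row 3: 5/1 = 5; row 4: 8/1 = 8. Minimum is 5 at row 3 (w3 leaves); pivot element 1.
Divide row 3 by 1; eliminate column a from the other rows.
In the new row 3, the b entry is the old entry divided by the pivot: 1/1 = 1.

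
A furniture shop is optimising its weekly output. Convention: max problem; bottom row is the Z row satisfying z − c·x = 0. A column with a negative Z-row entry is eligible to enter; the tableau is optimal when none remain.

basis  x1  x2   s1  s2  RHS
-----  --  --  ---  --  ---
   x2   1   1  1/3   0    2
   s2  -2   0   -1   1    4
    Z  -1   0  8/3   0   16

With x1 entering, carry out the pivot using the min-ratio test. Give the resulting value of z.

18

Ratio test on column x1 — row 1: 2/1 = 2; row 2: entry -2 ≤ 0. Minimum is 2 at row 1 (x2 leaves); pivot element 1.
Pivot on row 1; the Z-row RHS becomes 16 − (-1)·2 = 18.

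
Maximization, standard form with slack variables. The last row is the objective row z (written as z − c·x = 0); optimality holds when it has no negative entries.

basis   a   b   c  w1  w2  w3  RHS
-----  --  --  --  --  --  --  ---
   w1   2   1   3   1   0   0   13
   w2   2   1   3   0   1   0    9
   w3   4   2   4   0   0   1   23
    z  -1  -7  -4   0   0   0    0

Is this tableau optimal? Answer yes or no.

The z-row has a negative entry -7 in column b, so it is not optimal.

no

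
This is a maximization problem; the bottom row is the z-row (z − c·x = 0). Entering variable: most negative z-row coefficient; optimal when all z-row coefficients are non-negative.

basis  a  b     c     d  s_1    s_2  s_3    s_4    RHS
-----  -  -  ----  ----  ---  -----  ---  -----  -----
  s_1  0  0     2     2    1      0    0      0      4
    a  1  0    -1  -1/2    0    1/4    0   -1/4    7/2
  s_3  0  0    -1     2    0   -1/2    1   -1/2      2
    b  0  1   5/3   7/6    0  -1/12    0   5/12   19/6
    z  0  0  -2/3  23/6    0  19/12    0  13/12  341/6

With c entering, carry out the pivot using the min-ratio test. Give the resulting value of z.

581/10

Ratio test on column c — row 1: 4/2 = 2; row 2: entry -1 ≤ 0; row 3: entry -1 ≤ 0; row 4: (19/6)/(5/3) = 19/10. Minimum is 19/10 at row 4 (b leaves); pivot element 5/3.
Pivot on row 4; the z-row RHS becomes 341/6 − (-2/3)·(19/10) = 581/10.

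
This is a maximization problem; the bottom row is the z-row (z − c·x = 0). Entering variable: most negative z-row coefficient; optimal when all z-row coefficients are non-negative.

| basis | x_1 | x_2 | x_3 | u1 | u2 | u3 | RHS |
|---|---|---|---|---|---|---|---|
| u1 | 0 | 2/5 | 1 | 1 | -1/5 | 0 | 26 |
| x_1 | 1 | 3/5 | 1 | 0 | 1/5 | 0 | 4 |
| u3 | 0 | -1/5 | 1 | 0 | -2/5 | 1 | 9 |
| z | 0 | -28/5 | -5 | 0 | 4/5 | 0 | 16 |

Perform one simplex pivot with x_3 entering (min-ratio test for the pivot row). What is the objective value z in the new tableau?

Ratio test on column x_3 — row 1: 26/1 = 26; row 2: 4/1 = 4; row 3: 9/1 = 9. Minimum is 4 at row 2 (x_1 leaves); pivot element 1.
Pivot on row 2; the z-row RHS becomes 16 − (-5)·4 = 36.

36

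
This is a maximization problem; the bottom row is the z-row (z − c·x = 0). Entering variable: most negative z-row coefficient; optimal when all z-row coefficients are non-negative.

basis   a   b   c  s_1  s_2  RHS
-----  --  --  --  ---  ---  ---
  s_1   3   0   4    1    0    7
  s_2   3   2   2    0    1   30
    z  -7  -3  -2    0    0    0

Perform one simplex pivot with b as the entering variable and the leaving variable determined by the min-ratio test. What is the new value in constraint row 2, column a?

Ratio test on column b — row 1: entry 0 ≤ 0; row 2: 30/2 = 15. Minimum is 15 at row 2 (s_2 leaves); pivot element 2.
Divide row 2 by 2; eliminate column b from the other rows.
In the new row 2, the a entry is the old entry divided by the pivot: 3/2 = 3/2.

3/2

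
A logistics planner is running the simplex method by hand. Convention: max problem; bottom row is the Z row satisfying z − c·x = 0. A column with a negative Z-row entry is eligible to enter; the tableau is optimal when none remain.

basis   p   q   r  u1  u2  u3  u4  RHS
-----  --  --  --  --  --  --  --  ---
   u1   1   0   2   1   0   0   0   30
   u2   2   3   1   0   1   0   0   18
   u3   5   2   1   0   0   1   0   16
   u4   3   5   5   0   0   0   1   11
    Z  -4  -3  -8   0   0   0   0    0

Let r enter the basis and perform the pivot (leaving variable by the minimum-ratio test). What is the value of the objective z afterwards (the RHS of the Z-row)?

Ratio test on column r — row 1: 30/2 = 15; row 2: 18/1 = 18; row 3: 16/1 = 16; row 4: 11/5 = 11/5. Minimum is 11/5 at row 4 (u4 leaves); pivot element 5.
Pivot on row 4; the Z-row RHS becomes 0 − (-8)·(11/5) = 88/5.

88/5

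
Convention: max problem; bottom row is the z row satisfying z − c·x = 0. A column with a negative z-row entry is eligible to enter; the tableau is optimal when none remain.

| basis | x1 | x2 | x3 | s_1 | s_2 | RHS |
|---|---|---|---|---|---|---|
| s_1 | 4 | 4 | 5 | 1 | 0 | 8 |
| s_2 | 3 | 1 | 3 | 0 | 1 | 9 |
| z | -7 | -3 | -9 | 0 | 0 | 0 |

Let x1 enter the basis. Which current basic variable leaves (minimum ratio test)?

Column x1 entries and ratios — s_1: 8/4 = 2; s_2: 9/3 = 3.
Smallest ratio is 2 in the row of s_1, so s_1 leaves.

s_1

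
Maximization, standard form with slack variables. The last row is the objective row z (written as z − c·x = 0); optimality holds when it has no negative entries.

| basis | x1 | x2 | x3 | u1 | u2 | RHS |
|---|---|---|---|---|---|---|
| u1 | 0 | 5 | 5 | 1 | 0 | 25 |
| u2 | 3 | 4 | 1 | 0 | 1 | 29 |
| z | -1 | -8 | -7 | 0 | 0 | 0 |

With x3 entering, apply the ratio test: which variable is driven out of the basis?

Column x3 entries and ratios — u1: 25/5 = 5; u2: 29/1 = 29.
Smallest ratio is 5 in the row of u1, so u1 leaves.

u1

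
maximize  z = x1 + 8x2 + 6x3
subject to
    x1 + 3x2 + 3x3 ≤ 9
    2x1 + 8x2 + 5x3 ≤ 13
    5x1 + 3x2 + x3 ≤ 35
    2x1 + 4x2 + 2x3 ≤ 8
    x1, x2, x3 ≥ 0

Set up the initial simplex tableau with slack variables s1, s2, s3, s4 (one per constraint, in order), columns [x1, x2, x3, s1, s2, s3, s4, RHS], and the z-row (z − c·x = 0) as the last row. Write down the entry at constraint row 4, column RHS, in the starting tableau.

8

The RHS of constraint 4 is b_4 = 8.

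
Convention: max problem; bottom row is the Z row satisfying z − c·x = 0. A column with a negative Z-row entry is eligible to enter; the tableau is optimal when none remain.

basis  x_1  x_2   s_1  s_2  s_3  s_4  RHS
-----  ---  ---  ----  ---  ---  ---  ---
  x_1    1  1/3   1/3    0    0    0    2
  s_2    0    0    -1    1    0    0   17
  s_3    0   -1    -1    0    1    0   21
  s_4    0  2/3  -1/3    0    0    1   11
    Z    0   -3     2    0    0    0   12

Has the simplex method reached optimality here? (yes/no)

The Z-row has a negative entry -3 in column x_2, so it is not optimal.

no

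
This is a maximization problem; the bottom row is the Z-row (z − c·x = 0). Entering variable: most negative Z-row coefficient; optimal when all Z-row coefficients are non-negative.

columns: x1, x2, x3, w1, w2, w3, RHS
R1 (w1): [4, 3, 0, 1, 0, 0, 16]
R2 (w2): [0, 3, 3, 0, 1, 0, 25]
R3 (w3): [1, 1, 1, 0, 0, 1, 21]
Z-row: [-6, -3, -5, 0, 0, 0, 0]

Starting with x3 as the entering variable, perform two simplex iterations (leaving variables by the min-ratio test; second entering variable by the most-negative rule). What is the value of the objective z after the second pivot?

Ratio test on column x3 — row 1: entry 0 ≤ 0; row 2: 25/3 = 25/3; row 3: 21/1 = 21. Minimum is 25/3 at row 2 (w2 leaves); pivot element 3.
Pivot on row 2; the Z-row RHS becomes 0 − (-5)·(25/3) = 125/3.
Next entering variable (most negative Z-row entry -6): x1.
Ratio test on column x1 — row 1: 16/4 = 4; row 2: entry 0 ≤ 0; row 3: (38/3)/1 = 38/3. Minimum is 4 at row 1 (w1 leaves); pivot element 4.
After the second pivot the Z-row RHS is 125/3 − (-6)·4 = 197/3.

197/3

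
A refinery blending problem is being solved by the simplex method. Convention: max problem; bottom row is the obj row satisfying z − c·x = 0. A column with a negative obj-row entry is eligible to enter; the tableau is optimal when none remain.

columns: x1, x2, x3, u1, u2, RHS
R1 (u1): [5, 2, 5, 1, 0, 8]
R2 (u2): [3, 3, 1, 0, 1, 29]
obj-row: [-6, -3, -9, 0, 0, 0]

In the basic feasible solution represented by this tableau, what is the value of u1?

u1 is basic (row 1); its value is the RHS of that row, 8.

8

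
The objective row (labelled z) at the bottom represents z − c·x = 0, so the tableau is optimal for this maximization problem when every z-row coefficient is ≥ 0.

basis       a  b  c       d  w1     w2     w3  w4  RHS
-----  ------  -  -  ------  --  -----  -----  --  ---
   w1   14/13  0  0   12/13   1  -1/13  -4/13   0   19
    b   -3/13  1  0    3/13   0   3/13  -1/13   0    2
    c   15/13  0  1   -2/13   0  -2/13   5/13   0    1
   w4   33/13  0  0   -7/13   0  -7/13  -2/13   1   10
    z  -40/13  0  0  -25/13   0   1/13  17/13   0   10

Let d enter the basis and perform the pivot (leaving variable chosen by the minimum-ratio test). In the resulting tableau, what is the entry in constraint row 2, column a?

Ratio test on column d — row 1: 19/(12/13) = 247/12; row 2: 2/(3/13) = 26/3; row 3: entry -2/13 ≤ 0; row 4: entry -7/13 ≤ 0. Minimum is 26/3 at row 2 (b leaves); pivot element 3/13.
Divide row 2 by 3/13; eliminate column d from the other rows.
In the new row 2, the a entry is the old entry divided by the pivot: (-3/13)/(3/13) = -1.

-1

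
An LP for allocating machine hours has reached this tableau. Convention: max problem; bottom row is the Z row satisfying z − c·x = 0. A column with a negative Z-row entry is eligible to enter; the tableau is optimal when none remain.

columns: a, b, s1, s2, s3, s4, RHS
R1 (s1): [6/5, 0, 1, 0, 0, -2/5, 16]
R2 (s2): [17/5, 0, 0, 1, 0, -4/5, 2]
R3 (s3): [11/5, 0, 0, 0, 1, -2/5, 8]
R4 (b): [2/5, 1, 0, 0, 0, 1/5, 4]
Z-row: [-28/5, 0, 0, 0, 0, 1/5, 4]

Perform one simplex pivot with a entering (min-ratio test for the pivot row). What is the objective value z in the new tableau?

Ratio test on column a — row 1: 16/(6/5) = 40/3; row 2: 2/(17/5) = 10/17; row 3: 8/(11/5) = 40/11; row 4: 4/(2/5) = 10. Minimum is 10/17 at row 2 (s2 leaves); pivot element 17/5.
Pivot on row 2; the Z-row RHS becomes 4 − (-28/5)·(10/17) = 124/17.

124/17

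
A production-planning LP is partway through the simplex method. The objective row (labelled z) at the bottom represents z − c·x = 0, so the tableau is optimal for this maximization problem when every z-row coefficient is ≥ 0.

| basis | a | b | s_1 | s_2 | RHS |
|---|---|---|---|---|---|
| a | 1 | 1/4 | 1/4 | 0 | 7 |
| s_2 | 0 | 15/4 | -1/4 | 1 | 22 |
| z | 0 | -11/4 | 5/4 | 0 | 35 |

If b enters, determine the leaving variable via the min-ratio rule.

Column b entries and ratios — a: 7/(1/4) = 28; s_2: 22/(15/4) = 88/15.
Smallest ratio is 88/15 in the row of s_2, so s_2 leaves.

s_2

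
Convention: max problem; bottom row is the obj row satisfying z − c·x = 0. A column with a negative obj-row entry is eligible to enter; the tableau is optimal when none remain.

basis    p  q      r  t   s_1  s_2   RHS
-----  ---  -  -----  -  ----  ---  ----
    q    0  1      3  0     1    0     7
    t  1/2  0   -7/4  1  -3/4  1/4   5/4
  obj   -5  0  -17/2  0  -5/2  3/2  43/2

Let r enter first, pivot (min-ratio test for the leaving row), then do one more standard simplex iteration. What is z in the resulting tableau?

Ratio test on column r — row 1: 7/3 = 7/3; row 2: entry -7/4 ≤ 0. Minimum is 7/3 at row 1 (q leaves); pivot element 3.
Pivot on row 1; the obj-row RHS becomes 43/2 − (-17/2)·(7/3) = 124/3.
Next entering variable (most negative obj-row entry -5): p.
Ratio test on column p — row 1: entry 0 ≤ 0; row 2: (16/3)/(1/2) = 32/3. Minimum is 32/3 at row 2 (t leaves); pivot element 1/2.
After the second pivot the obj-row RHS is 124/3 − (-5)·(32/3) = 284/3.

284/3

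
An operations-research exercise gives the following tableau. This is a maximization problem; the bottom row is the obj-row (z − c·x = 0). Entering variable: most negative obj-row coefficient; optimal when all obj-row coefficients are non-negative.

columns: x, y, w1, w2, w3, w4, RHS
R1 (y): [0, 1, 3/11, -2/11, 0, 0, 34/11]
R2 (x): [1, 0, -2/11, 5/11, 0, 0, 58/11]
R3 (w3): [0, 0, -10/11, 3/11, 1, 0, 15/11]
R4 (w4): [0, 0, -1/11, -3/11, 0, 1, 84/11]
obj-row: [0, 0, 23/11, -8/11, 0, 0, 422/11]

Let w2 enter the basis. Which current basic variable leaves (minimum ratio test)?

w3

Column w2 entries and ratios — y: -2/11 ≤ 0, skip; x: (58/11)/(5/11) = 58/5; w3: (15/11)/(3/11) = 5; w4: -3/11 ≤ 0, skip.
Smallest ratio is 5 in the row of w3, so w3 leaves.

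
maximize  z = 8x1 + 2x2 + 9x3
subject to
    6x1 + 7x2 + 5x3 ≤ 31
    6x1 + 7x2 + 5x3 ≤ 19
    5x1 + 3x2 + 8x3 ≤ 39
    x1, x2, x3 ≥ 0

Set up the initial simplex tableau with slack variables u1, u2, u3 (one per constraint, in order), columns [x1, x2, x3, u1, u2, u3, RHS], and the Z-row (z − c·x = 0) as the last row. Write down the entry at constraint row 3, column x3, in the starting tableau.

8

Constraint 3 has coefficient 8 on x3.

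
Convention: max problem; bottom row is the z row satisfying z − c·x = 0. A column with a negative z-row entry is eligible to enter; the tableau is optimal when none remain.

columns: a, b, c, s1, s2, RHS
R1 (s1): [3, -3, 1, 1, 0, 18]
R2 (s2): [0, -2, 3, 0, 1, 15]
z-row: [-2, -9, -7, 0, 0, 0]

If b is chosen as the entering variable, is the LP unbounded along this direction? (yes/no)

Every constraint-row entry in column b is ≤ 0, so increasing b is unbounded.

yes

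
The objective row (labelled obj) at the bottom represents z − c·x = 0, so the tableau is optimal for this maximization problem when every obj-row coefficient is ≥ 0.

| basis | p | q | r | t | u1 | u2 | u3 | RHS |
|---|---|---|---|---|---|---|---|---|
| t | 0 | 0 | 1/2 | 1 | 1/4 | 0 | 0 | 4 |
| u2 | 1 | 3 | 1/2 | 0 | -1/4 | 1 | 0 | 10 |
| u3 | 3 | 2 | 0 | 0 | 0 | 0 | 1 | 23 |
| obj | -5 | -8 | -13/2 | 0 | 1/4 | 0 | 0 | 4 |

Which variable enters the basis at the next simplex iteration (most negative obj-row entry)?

q

Negative obj-row entries: p: -5, q: -8, r: -13/2.
The most negative is -8 in column q, so q enters.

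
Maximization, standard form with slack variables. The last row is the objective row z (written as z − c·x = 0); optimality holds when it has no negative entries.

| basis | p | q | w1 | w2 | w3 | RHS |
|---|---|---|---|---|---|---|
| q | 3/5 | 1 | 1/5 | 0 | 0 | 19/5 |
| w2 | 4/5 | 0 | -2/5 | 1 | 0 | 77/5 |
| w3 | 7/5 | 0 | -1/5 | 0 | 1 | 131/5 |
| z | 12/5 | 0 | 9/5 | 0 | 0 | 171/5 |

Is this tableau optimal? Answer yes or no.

yes

Every z-row coefficient is ≥ 0, so the tableau is optimal.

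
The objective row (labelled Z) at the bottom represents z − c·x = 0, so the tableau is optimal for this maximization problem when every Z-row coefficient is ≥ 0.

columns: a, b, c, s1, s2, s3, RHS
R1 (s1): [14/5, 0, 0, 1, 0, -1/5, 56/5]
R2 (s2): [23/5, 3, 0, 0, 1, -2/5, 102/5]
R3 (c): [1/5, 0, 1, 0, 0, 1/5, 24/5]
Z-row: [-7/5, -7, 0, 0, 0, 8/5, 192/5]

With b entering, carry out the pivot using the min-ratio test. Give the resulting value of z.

Ratio test on column b — row 1: entry 0 ≤ 0; row 2: (102/5)/3 = 34/5; row 3: entry 0 ≤ 0. Minimum is 34/5 at row 2 (s2 leaves); pivot element 3.
Pivot on row 2; the Z-row RHS becomes 192/5 − (-7)·(34/5) = 86.

86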